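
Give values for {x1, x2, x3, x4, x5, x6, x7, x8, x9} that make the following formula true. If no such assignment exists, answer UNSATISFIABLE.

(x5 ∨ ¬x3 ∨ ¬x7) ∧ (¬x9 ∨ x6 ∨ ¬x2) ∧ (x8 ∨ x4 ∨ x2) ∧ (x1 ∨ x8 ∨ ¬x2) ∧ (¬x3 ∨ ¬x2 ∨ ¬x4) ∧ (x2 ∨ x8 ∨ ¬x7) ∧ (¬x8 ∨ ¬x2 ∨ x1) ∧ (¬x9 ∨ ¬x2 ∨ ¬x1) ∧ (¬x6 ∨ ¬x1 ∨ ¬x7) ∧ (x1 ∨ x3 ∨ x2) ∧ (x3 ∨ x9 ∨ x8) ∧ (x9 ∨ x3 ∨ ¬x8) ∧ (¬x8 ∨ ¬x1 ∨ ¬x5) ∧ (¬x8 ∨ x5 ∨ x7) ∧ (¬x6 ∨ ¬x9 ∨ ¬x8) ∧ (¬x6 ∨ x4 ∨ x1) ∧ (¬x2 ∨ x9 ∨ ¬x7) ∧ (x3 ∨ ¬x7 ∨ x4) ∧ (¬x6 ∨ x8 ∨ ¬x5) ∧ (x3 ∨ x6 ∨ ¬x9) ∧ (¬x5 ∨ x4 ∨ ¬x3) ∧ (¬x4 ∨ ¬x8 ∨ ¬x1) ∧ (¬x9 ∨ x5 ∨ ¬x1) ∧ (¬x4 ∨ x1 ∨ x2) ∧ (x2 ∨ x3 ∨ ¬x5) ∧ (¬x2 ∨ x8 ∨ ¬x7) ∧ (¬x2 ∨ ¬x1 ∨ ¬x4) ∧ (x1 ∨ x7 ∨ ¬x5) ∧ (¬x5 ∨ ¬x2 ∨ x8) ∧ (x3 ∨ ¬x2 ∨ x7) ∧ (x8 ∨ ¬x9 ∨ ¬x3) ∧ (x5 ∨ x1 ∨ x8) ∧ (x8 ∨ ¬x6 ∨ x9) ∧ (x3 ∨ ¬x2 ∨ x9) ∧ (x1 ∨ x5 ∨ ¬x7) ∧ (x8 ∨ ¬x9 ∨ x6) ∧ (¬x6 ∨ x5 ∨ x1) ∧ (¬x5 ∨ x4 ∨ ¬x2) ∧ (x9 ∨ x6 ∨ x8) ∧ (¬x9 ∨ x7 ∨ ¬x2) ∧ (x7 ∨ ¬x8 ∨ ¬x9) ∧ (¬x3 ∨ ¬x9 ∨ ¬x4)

UNSATISFIABLE

Try x5 = True.
Try x8 = False.
The clause (¬x6) is unit, so x6 = False.
The clause (¬x2) is unit, so x2 = False.
The clause (x4) is unit, so x4 = True.
The clause (¬x7) is unit, so x7 = False.
The clause (x1) is unit, so x1 = True.
The clause (x3) is unit, so x3 = True.
The clause (¬x9) is unit, so x9 = False.
That conflicts with the unit clause (x9).
Backtrack on x8: now try x8 = True.
The clause (¬x1) is unit, so x1 = False.
The clause (¬x2) is unit, so x2 = False.
The clause (x3) is unit, so x3 = True.
The clause (x4) is unit, so x4 = True.
That conflicts with the unit clause (¬x4).
Neither x8 = True nor x8 = False works.
Backtrack on x5: now try x5 = False.
Try x3 = False.
Try x1 = True.
The clause (¬x9) is unit, so x9 = False.
The clause (x8) is unit, so x8 = True.
That conflicts with the unit clause (¬x8).
Backtrack on x1: now try x1 = False.
The clause (x2) is unit, so x2 = True.
The clause (x8) is unit, so x8 = True.
That conflicts with the unit clause (¬x8).
Neither x1 = True nor x1 = False works.
Backtrack on x3: now try x3 = True.
The clause (¬x7) is unit, so x7 = False.
The clause (¬x8) is unit, so x8 = False.
The clause (¬x9) is unit, so x9 = False.
The clause (x1) is unit, so x1 = True.
The clause (¬x6) is unit, so x6 = False.
That conflicts with the unit clause (x6).
Neither x3 = True nor x3 = False works.
Neither x5 = True nor x5 = False works.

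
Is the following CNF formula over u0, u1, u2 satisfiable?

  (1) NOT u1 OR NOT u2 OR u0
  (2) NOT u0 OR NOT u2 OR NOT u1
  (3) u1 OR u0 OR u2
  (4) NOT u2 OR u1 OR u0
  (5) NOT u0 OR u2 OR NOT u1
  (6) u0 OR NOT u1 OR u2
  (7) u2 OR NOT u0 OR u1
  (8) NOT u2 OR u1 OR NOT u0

Unsatisfiable

Suppose u1 = false.
Suppose u0 = true.
From the singleton clause (u2), u2 = true.
Now (NOT u2) is unsatisfied and unit — conflict.
That branch fails; take u0 = false instead.
From the singleton clause (u2), u2 = true.
Now (NOT u2) is unsatisfied and unit — conflict.
Either choice for u0 ends in contradiction.
That branch fails; take u1 = true instead.
Suppose u2 = false.
From the singleton clause (NOT u0), u0 = false.
Now (u0) is unsatisfied and unit — conflict.
That branch fails; take u2 = true instead.
From the singleton clause (u0), u0 = true.
Now (NOT u0) is unsatisfied and unit — conflict.
Either choice for u2 ends in contradiction.
Either choice for u1 ends in contradiction.
No assignment satisfies every clause.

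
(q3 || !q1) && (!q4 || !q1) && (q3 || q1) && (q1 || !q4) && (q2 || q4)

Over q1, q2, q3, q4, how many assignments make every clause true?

2

There are 2^4 = 16 truth assignments over (q1, q2, q3, q4).
Check each against the 5 clauses (columns in the order q1, q2, q3, q4):
  F F F F  ✗ fails (q3 || q1)
  F F F T  ✗ fails (q3 || q1)
  F F T F  ✗ fails (q2 || q4)
  F F T T  ✗ fails (q1 || !q4)
  F T F F  ✗ fails (q3 || q1)
  F T F T  ✗ fails (q3 || q1)
  F T T F  ✓ satisfies all
  F T T T  ✗ fails (q1 || !q4)
  T F F F  ✗ fails (q3 || !q1)
  T F F T  ✗ fails (q3 || !q1)
  T F T F  ✗ fails (q2 || q4)
  T F T T  ✗ fails (!q4 || !q1)
  T T F F  ✗ fails (q3 || !q1)
  T T F T  ✗ fails (q3 || !q1)
  T T T F  ✓ satisfies all
  T T T T  ✗ fails (!q4 || !q1)
2 of the 16 rows are models.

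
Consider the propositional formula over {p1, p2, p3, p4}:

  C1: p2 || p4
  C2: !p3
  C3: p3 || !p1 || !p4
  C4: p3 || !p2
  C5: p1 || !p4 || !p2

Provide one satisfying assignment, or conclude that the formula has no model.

p1 ↦ false,  p2 ↦ false,  p3 ↦ false,  p4 ↦ true

(!p3) alone gives p3 = false.
(!p2) alone gives p2 = false.
(p4) alone gives p4 = true.
(!p1) alone gives p1 = false.
Every clause now holds.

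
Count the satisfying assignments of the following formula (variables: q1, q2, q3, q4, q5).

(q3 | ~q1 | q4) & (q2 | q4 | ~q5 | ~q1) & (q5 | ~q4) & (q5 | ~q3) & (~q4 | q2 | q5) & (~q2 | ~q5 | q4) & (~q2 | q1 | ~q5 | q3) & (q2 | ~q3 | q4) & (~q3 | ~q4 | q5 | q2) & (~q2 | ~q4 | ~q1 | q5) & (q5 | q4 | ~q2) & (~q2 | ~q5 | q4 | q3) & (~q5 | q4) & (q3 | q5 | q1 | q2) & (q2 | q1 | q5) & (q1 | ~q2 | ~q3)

6

There are 2^5 = 32 truth assignments over (q1, q2, q3, q4, q5).
Split on q2. With q2 = 1, the clauses containing q2 are satisfied and ~q2 drops from the rest; 2 of the 2^4 = 16 assignments to the other variables satisfy what remains.
With q2 = 0, by the same count on the reduced clause set, 4 assignments work.
(One model: q1=F, q2=F, q3=F, q4=T, q5=T.)
Total: 2 + 4 = 6.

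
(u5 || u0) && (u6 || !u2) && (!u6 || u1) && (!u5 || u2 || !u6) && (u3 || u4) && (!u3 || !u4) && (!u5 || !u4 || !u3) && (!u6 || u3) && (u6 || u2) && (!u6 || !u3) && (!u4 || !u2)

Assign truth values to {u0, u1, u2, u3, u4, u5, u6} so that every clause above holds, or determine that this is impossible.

Branch on u5: set u5 = true.
Branch on u6: set u6 = true.
The clause (u1) is unit, so u1 = true.
The clause (u2) is unit, so u2 = true.
The clause (u3) is unit, so u3 = true.
Now (!u3) is unsatisfied and unit — conflict.
That branch fails; take u6 = false instead.
The clause (!u2) is unit, so u2 = false.
Now (u2) is unsatisfied and unit — conflict.
Neither u6 = true nor u6 = false works.
That branch fails; take u5 = false instead.
The clause (u0) is unit, so u0 = true.
Branch on u6: set u6 = true.
The clause (u1) is unit, so u1 = true.
The clause (u3) is unit, so u3 = true.
Now (!u3) is unsatisfied and unit — conflict.
That branch fails; take u6 = false instead.
The clause (!u2) is unit, so u2 = false.
Now (u2) is unsatisfied and unit — conflict.
Neither u6 = true nor u6 = false works.
Neither u5 = true nor u5 = false works.

UNSATISFIABLE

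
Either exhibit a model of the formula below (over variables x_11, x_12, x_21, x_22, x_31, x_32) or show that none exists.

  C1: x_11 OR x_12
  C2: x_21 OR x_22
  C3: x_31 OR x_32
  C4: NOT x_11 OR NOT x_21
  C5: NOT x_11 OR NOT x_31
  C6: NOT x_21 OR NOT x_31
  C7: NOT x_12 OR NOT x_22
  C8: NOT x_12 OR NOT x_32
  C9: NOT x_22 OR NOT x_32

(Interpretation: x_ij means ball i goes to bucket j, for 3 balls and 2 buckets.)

Suppose x_11 = true.
The clause (NOT x_21) is unit, so x_21 = false.
The clause (x_22) is unit, so x_22 = true.
The clause (NOT x_31) is unit, so x_31 = false.
The clause (x_32) is unit, so x_32 = true.
That conflicts with the unit clause (NOT x_32).
That branch fails; take x_11 = false instead.
The clause (x_12) is unit, so x_12 = true.
The clause (NOT x_22) is unit, so x_22 = false.
The clause (x_21) is unit, so x_21 = true.
The clause (NOT x_31) is unit, so x_31 = false.
The clause (x_32) is unit, so x_32 = true.
That conflicts with the unit clause (NOT x_32).
Both values of x_11 lead to a conflict.

UNSATISFIABLE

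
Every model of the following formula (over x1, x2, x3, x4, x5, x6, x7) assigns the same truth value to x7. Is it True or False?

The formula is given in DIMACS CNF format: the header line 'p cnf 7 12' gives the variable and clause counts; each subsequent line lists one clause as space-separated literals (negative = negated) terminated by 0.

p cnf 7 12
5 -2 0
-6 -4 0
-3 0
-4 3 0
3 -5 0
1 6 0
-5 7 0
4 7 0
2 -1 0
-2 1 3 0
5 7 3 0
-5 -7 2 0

True

Suppose x7 = False.
The clause (¬x3) is unit, so x3 = False.
The clause (¬x4) is unit, so x4 = False.
But (x4) is also a unit clause — contradiction.
So every satisfying assignment has x7 = True.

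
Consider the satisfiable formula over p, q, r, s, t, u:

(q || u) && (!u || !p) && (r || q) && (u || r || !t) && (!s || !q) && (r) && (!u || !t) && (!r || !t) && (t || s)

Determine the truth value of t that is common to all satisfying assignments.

False

Suppose t = true.
From the singleton clause (r), r = true.
Now (!r) is unsatisfied and unit — conflict.
So every satisfying assignment has t = False.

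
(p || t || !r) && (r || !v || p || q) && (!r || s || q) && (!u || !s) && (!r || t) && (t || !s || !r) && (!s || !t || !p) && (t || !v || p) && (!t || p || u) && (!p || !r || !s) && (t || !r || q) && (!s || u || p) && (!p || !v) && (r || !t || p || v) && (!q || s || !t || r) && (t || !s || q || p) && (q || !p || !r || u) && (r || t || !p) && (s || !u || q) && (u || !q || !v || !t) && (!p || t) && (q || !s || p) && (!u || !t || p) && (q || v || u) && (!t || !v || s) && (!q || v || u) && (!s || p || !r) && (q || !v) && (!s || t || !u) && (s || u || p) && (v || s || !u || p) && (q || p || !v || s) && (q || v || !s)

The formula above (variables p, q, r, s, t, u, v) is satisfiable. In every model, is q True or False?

True

Suppose q = false.
From the singleton clause (!v), v = false.
From the singleton clause (u), u = true.
From the singleton clause (!s), s = false.
Now (s) is unsatisfied and unit — conflict.
So every satisfying assignment has q = True.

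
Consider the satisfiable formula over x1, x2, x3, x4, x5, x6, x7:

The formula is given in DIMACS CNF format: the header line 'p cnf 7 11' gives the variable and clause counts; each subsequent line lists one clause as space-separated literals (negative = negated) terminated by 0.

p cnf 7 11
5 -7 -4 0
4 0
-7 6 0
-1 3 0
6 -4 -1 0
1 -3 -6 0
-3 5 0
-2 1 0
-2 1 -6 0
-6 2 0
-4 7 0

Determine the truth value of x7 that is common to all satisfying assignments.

Suppose x7 = False.
The clause (x4) is unit, so x4 = True.
But (¬x4) is also a unit clause — contradiction.
So every satisfying assignment has x7 = True.

True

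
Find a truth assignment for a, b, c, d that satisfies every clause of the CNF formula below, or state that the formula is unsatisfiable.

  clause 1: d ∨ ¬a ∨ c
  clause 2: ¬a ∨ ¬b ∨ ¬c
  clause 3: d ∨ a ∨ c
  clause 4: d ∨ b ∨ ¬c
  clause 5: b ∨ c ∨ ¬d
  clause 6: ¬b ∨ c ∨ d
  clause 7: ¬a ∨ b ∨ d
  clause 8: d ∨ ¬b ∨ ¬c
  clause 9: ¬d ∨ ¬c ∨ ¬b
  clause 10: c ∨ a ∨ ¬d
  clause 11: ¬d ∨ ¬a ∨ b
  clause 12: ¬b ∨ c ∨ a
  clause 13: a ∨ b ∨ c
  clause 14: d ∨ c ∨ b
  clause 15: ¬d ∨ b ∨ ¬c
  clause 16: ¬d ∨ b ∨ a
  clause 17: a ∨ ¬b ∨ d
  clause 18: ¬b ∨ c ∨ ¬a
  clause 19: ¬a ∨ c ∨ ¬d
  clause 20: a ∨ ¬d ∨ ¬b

UNSATISFIABLE

Try d = True.
Try b = True.
The clause (¬c) is unit, so c = False.
The clause (a) is unit, so a = True.
That conflicts with the unit clause (¬a).
Undo b and try b = False.
The clause (c) is unit, so c = True.
That conflicts with the unit clause (¬c).
Neither b = True nor b = False works.
Undo d and try d = False.
Try a = False.
The clause (c) is unit, so c = True.
The clause (b) is unit, so b = True.
That conflicts with the unit clause (¬b).
Undo a and try a = True.
The clause (c) is unit, so c = True.
The clause (¬b) is unit, so b = False.
That conflicts with the unit clause (b).
Neither a = True nor a = False works.
Neither d = True nor d = False works.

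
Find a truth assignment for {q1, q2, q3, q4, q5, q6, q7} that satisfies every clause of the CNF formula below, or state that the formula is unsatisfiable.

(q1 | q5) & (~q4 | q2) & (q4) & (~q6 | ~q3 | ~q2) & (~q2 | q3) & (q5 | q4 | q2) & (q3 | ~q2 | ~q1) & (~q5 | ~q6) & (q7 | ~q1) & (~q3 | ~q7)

q1 ↦ 0; q2 ↦ 1; q3 ↦ 1; q4 ↦ 1; q5 ↦ 1; q6 ↦ 0; q7 ↦ 0

From the singleton clause (q4), q4 = 1.
From the singleton clause (q2), q2 = 1.
From the singleton clause (q3), q3 = 1.
From the singleton clause (~q6), q6 = 0.
From the singleton clause (~q7), q7 = 0.
From the singleton clause (~q1), q1 = 0.
From the singleton clause (q5), q5 = 1.
This assignment satisfies each clause.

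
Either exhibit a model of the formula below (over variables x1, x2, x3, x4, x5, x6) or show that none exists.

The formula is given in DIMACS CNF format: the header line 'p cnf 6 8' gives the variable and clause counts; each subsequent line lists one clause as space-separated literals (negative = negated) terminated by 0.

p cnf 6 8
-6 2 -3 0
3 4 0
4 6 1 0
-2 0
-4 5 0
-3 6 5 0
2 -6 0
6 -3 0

Unit clause (¬x2) forces x2 = False.
Unit clause (¬x6) forces x6 = False.
Unit clause (¬x3) forces x3 = False.
Unit clause (x4) forces x4 = True.
Unit clause (x5) forces x5 = True.
Every clause is now satisfied; x1 is unconstrained.

x1: True,  x2: False,  x3: False,  x4: True,  x5: True,  x6: False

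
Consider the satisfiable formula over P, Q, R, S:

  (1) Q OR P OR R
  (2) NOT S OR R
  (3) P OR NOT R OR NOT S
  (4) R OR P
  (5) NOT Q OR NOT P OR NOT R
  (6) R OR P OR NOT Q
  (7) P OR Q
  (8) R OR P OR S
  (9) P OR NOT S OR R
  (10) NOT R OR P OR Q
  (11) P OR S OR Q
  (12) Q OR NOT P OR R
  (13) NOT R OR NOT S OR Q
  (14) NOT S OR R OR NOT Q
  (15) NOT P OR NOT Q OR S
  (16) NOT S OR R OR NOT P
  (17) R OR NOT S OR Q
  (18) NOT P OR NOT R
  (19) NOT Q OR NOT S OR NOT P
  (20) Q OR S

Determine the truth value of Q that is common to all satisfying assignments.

Suppose Q = false.
The clause (P) is unit, so P = true.
The clause (R) is unit, so R = true.
Now (NOT R) is unsatisfied and unit — conflict.
So every satisfying assignment has Q = True.

True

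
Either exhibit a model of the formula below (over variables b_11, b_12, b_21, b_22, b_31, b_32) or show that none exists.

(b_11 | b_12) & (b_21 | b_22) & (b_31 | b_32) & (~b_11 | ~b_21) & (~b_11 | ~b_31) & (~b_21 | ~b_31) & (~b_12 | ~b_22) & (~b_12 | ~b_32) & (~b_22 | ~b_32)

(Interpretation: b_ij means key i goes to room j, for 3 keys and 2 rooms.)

UNSATISFIABLE

Case b_11 = 1:
From the singleton clause (~b_21), b_21 = 0.
From the singleton clause (b_22), b_22 = 1.
From the singleton clause (~b_31), b_31 = 0.
From the singleton clause (b_32), b_32 = 1.
Now (~b_32) is unsatisfied and unit — conflict.
Undo b_11 and try b_11 = 0.
From the singleton clause (b_12), b_12 = 1.
From the singleton clause (~b_22), b_22 = 0.
From the singleton clause (b_21), b_21 = 1.
From the singleton clause (~b_31), b_31 = 0.
From the singleton clause (b_32), b_32 = 1.
Now (~b_32) is unsatisfied and unit — conflict.
Either choice for b_11 ends in contradiction.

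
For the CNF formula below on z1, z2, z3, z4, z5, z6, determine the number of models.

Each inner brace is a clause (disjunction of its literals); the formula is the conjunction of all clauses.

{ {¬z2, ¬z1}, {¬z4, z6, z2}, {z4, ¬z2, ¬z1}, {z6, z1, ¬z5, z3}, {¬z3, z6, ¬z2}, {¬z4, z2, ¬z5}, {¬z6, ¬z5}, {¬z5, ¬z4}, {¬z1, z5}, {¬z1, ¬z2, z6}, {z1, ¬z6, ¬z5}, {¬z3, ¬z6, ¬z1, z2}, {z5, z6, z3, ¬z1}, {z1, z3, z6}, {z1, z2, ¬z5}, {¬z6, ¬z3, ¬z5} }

11

There are 2^6 = 64 truth assignments over (z1, z2, z3, z4, z5, z6).
Split on z3. With z3 = True, the clauses containing z3 are satisfied and ¬z3 drops from the rest; 6 of the 2^5 = 32 assignments to the other variables satisfy what remains.
With z3 = False, by the same count on the reduced clause set, 5 assignments work.
Total: 6 + 5 = 11.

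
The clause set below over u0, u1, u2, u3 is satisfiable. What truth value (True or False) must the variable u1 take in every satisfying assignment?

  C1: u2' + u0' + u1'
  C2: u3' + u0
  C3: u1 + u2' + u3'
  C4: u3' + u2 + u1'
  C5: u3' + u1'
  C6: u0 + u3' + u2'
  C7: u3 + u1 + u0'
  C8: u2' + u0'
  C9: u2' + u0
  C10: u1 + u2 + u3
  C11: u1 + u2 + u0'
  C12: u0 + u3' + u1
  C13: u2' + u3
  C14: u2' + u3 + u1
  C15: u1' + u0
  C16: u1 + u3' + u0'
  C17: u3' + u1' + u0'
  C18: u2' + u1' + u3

Suppose u1 = 0.
Try u3 = 0.
The clause (u0') is unit, so u0 = 0.
The clause (u2') is unit, so u2 = 0.
Now (u2) is unsatisfied and unit — conflict.
So u3 must be the other value — set u3 = 1.
The clause (u0) is unit, so u0 = 1.
Now (u0') is unsatisfied and unit — conflict.
Either choice for u3 ends in contradiction.
So every satisfying assignment has u1 = True.

True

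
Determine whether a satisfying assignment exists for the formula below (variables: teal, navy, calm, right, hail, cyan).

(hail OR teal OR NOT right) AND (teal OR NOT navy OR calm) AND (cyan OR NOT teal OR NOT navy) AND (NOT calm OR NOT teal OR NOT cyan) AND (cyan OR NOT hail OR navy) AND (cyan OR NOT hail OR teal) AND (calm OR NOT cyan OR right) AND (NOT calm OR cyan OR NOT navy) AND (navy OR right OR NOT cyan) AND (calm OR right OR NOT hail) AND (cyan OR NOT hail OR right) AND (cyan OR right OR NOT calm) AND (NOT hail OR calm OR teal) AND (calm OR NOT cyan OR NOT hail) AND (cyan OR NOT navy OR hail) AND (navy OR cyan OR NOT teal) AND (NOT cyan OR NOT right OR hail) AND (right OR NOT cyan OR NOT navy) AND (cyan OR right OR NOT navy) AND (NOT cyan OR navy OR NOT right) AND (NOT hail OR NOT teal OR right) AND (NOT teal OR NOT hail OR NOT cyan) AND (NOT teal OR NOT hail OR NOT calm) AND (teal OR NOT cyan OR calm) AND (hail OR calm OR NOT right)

Try hail = false.
Try teal = false.
(NOT right) alone gives right = false.
Try navy = false.
(NOT cyan) alone gives cyan = false.
(NOT calm) alone gives calm = false.
Every clause now holds.
A satisfying assignment: teal: false, navy: false, calm: false, right: false, hail: false, cyan: false.

Satisfiable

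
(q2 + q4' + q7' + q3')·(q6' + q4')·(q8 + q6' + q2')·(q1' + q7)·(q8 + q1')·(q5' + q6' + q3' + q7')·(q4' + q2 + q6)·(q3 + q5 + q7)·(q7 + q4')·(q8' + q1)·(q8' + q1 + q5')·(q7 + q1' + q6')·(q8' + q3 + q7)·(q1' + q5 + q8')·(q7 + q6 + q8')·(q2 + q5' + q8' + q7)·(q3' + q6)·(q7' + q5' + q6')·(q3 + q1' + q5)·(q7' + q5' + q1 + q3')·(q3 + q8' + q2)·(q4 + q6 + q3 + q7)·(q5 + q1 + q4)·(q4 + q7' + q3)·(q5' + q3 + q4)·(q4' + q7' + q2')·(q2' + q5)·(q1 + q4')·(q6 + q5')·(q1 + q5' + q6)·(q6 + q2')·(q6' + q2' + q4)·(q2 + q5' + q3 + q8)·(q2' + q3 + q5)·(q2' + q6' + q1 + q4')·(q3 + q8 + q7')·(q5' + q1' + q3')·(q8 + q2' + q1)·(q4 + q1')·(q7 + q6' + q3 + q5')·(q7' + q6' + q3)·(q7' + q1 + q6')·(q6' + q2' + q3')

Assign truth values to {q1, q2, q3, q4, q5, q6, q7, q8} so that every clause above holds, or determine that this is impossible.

q1=0; q2=0; q3=1; q4=0; q5=1; q6=1; q7=0; q8=0

Branch on q6: set q6 = 1.
Unit clause (q4') forces q4 = 0.
Unit clause (q2') forces q2 = 0.
Unit clause (q1') forces q1 = 0.
Unit clause (q8') forces q8 = 0.
Unit clause (q5) forces q5 = 1.
Unit clause (q7') forces q7 = 0.
Unit clause (q3) forces q3 = 1.
Every clause now holds.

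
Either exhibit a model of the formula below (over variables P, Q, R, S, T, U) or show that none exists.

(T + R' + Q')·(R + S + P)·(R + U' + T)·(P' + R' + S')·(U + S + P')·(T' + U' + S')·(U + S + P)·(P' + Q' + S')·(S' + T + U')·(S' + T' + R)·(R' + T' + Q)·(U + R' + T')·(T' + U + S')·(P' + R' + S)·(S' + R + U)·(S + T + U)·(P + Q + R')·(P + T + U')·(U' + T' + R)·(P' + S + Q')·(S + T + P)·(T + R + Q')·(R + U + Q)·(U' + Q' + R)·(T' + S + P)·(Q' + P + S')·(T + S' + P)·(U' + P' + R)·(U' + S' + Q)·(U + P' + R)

Case T = 1:
Case U = 0:
From the singleton clause (R'), R = 0.
From the singleton clause (S'), S = 0.
From the singleton clause (P), P = 1.
But (P') is also a unit clause — contradiction.
So U must be the other value — set U = 1.
From the singleton clause (S'), S = 0.
From the singleton clause (R), R = 1.
From the singleton clause (Q), Q = 1.
From the singleton clause (P'), P = 0.
But (P) is also a unit clause — contradiction.
Either choice for U ends in contradiction.
So T must be the other value — set T = 0.
Case R = 0:
From the singleton clause (U'), U = 0.
From the singleton clause (S'), S = 0.
But (S) is also a unit clause — contradiction.
So R must be the other value — set R = 1.
From the singleton clause (Q'), Q = 0.
From the singleton clause (P), P = 1.
From the singleton clause (S'), S = 0.
But (S) is also a unit clause — contradiction.
Either choice for R ends in contradiction.
Either choice for T ends in contradiction.

UNSATISFIABLE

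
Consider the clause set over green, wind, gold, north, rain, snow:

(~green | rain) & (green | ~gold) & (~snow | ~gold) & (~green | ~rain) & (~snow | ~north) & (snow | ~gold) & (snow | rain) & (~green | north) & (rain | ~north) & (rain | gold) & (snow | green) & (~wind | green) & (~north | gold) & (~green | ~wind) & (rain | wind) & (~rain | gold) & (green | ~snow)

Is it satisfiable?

Try green = 0.
From the singleton clause (~gold), gold = 0.
From the singleton clause (rain), rain = 1.
But (~rain) is also a unit clause — contradiction.
Backtrack on green: now try green = 1.
From the singleton clause (rain), rain = 1.
But (~rain) is also a unit clause — contradiction.
Both values of green lead to a conflict.
No assignment satisfies every clause.

No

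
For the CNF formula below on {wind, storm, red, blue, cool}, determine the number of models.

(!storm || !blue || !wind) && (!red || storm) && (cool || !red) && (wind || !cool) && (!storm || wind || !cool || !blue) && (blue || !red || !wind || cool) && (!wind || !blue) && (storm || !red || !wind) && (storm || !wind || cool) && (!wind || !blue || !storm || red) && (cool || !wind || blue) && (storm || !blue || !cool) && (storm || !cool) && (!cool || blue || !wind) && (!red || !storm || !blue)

There are 2^5 = 32 truth assignments over (wind, storm, red, blue, cool).
Split on blue. With blue = true, the clauses containing blue are satisfied and !blue drops from the rest; 2 of the 2^4 = 16 assignments to the other variables satisfy what remains.
With blue = false, by the same count on the reduced clause set, 2 assignments work.
Total: 2 + 2 = 4.

4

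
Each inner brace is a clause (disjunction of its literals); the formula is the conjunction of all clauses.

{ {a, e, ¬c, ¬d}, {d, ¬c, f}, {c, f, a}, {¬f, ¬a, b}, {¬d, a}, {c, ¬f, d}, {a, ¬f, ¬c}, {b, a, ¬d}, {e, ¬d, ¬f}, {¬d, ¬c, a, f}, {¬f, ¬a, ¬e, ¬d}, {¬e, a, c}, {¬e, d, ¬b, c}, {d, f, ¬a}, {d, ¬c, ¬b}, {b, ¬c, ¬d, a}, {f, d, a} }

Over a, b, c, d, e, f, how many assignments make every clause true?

There are 2^6 = 64 truth assignments over (a, b, c, d, e, f).
Split on d. With d = True, the clauses containing d are satisfied and ¬d drops from the rest; 8 of the 2^5 = 32 assignments to the other variables satisfy what remains.
With d = False, by the same count on the reduced clause set, 0 assignments work.
(One model: a=T, b=F, c=F, d=T, e=F, f=F.)
Total: 8 + 0 = 8.

8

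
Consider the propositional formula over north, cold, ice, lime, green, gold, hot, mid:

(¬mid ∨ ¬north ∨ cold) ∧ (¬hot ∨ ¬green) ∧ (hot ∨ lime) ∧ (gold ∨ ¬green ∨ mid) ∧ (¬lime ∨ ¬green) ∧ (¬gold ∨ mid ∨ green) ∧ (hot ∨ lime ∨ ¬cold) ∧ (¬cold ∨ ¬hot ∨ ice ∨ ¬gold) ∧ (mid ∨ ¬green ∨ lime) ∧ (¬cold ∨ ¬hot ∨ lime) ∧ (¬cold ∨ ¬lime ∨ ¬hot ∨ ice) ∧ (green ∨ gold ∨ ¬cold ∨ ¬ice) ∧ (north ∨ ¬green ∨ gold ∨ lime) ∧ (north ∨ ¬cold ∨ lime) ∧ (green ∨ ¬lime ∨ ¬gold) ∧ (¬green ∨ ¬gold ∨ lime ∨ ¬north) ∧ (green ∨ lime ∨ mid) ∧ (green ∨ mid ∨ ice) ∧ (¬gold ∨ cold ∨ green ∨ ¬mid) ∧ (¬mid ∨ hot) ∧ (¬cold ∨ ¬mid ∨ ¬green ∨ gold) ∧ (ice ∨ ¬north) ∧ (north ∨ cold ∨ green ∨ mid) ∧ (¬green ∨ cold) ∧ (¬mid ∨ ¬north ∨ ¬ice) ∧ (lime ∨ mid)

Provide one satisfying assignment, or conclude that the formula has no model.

north ↦ False,  cold ↦ False,  ice ↦ True,  lime ↦ False,  green ↦ False,  gold ↦ False,  hot ↦ True,  mid ↦ True

Branch on hot: set hot = True.
Unit clause (¬green) forces green = False.
Branch on gold: set gold = False.
Branch on cold: set cold = False.
Branch on mid: set mid = True.
Unit clause (¬north) forces north = False.
Every clause is now satisfied; ice, lime are unconstrained.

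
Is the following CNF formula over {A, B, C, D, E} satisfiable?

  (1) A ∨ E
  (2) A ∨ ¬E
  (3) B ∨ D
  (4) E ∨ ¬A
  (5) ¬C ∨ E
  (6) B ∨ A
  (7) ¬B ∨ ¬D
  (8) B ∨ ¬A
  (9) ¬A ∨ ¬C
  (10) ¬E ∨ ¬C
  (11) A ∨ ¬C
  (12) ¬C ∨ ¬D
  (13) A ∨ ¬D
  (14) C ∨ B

Yes

Try A = True.
Unit clause (E) forces E = True.
Unit clause (B) forces B = True.
Unit clause (¬D) forces D = False.
Unit clause (¬C) forces C = False.
This assignment satisfies each clause.
A satisfying assignment: A=True,  B=True,  C=False,  D=False,  E=True.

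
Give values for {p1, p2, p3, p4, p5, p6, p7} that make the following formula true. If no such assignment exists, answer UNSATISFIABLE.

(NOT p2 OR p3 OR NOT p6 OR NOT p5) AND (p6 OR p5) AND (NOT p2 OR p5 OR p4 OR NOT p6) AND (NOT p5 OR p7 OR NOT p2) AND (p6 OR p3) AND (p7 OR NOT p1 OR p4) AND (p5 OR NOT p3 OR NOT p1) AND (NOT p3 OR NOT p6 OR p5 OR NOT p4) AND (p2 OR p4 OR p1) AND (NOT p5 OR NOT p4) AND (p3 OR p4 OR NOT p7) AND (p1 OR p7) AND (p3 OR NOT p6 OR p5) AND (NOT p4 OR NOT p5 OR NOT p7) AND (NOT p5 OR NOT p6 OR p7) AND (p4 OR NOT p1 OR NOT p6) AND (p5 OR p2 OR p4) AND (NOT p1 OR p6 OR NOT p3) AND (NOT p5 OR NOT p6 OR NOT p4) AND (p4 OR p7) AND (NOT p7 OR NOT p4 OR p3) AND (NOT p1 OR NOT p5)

p1: false,  p2: true,  p3: true,  p4: false,  p5: true,  p6: true,  p7: true

Case p6 = true:
Case p5 = true:
(NOT p4) alone gives p4 = false.
(p7) alone gives p7 = true.
(p3) alone gives p3 = true.
(NOT p1) alone gives p1 = false.
(p2) alone gives p2 = true.
This assignment satisfies each clause.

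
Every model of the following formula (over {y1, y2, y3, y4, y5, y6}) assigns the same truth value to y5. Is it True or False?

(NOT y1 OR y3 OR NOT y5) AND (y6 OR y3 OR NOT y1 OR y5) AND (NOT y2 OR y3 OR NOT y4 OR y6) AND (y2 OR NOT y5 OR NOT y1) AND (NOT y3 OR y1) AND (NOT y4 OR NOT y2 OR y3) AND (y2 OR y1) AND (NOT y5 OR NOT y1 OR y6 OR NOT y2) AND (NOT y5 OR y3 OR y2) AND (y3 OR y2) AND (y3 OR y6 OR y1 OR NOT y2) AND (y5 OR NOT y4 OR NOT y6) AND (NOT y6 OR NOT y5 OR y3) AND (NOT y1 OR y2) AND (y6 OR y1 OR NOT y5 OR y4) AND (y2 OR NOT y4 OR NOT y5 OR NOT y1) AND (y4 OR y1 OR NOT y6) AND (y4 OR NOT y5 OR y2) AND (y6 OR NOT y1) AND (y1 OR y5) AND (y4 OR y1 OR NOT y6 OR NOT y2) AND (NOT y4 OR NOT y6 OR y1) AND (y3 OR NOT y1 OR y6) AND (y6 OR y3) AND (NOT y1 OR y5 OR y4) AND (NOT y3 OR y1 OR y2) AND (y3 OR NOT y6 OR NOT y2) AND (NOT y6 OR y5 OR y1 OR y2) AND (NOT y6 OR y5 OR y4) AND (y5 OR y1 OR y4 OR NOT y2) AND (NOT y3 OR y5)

Suppose y5 = false.
Unit clause (y1) forces y1 = true.
Unit clause (y2) forces y2 = true.
Unit clause (y6) forces y6 = true.
Unit clause (NOT y4) forces y4 = false.
That conflicts with the unit clause (y4).
So every satisfying assignment has y5 = True.

True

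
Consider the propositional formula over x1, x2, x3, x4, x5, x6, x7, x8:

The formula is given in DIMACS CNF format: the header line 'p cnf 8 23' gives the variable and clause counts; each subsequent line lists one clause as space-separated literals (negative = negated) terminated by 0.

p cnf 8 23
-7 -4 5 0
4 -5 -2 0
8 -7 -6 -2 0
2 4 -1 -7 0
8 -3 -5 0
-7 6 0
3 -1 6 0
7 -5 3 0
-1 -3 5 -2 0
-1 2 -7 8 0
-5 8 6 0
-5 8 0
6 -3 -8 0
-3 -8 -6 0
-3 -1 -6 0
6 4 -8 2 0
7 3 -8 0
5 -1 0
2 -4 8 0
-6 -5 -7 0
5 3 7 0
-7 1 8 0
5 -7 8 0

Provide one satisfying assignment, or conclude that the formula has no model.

Branch on x7: set x7 = False.
Branch on x5: set x5 = False.
The clause (¬x1) is unit, so x1 = False.
The clause (x3) is unit, so x3 = True.
Branch on x6: set x6 = False.
The clause (¬x8) is unit, so x8 = False.
Branch on x2: set x2 = True.
All clauses hold; x4 can take either value.

x1 ↦ False,  x2 ↦ True,  x3 ↦ True,  x4 ↦ True,  x5 ↦ False,  x6 ↦ False,  x7 ↦ False,  x8 ↦ False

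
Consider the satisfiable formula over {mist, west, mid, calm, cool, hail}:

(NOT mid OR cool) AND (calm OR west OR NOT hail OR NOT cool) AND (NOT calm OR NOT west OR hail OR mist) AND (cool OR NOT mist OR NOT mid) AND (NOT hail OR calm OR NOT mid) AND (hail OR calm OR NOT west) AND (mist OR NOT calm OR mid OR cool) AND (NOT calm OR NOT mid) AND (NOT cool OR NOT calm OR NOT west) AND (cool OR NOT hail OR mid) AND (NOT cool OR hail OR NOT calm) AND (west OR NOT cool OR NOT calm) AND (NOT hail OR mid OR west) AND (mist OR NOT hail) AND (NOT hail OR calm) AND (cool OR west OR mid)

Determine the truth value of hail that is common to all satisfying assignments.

False

Suppose hail = true.
From the singleton clause (mist), mist = true.
From the singleton clause (calm), calm = true.
From the singleton clause (NOT mid), mid = false.
From the singleton clause (cool), cool = true.
From the singleton clause (NOT west), west = false.
But (west) is also a unit clause — contradiction.
So every satisfying assignment has hail = False.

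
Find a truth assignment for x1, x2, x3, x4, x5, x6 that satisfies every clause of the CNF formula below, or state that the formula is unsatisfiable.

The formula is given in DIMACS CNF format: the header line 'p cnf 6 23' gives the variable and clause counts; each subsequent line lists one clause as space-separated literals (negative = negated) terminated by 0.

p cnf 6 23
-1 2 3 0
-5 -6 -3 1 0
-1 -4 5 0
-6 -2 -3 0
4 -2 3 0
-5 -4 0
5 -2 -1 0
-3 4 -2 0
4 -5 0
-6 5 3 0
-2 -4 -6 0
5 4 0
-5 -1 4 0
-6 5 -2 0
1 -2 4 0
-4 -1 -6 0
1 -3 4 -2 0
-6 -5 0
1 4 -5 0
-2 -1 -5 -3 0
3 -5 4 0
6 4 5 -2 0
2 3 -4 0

x1=False; x2=False; x3=True; x4=True; x5=False; x6=True

Branch on x5: set x5 = False.
(x4) alone gives x4 = True.
(¬x1) alone gives x1 = False.
Branch on x6: set x6 = True.
(x3) alone gives x3 = True.
(¬x2) alone gives x2 = False.
All clauses are satisfied.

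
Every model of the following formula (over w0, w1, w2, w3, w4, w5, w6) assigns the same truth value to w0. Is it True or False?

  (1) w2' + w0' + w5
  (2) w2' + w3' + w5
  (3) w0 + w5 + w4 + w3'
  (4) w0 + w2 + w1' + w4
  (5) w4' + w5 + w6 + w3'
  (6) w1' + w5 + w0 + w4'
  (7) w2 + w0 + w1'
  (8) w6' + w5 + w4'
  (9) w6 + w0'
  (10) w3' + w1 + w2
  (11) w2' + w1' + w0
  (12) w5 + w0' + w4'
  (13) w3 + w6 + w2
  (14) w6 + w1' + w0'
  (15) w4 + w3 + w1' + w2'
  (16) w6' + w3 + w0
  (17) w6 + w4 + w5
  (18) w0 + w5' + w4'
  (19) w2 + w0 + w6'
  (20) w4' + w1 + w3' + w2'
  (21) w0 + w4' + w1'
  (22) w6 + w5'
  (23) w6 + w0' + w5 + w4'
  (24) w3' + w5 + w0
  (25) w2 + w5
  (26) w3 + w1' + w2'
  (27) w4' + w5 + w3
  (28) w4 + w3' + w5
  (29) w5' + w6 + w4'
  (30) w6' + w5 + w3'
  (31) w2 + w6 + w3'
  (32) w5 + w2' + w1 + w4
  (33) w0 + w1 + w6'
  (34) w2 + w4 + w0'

True

Suppose w0 = 0.
Case w2 = 1:
The clause (w1') is unit, so w1 = 0.
The clause (w6') is unit, so w6 = 0.
The clause (w5') is unit, so w5 = 0.
The clause (w3') is unit, so w3 = 0.
The clause (w4) is unit, so w4 = 1.
Now (w4') is unsatisfied and unit — conflict.
Undo w2 and try w2 = 0.
The clause (w1') is unit, so w1 = 0.
The clause (w3') is unit, so w3 = 0.
The clause (w6) is unit, so w6 = 1.
Now (w6') is unsatisfied and unit — conflict.
Neither w2 = 1 nor w2 = 0 works.
So every satisfying assignment has w0 = True.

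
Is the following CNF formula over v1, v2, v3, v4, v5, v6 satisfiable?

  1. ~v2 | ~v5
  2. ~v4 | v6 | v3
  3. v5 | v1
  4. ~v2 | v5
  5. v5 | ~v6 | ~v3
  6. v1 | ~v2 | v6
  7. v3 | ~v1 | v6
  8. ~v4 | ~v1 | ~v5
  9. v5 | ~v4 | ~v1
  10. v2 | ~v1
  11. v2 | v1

Suppose v2 = 0.
(~v1) alone gives v1 = 0.
Now (v1) is unsatisfied and unit — conflict.
That branch fails; take v2 = 1 instead.
(~v5) alone gives v5 = 0.
Now (v5) is unsatisfied and unit — conflict.
Neither v2 = 1 nor v2 = 0 works.
No assignment satisfies every clause.

No, unsatisfiable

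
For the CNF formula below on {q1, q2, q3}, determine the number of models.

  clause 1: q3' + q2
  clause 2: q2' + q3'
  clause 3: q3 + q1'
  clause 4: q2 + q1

There are 2^3 = 8 truth assignments over (q1, q2, q3).
Check each against the 4 clauses (columns in the order q1, q2, q3):
  F F F  ✗ fails (q2 + q1)
  F F T  ✗ fails (q3' + q2)
  F T F  ✓ satisfies all
  F T T  ✗ fails (q2' + q3')
  T F F  ✗ fails (q3 + q1')
  T F T  ✗ fails (q3' + q2)
  T T F  ✗ fails (q3 + q1')
  T T T  ✗ fails (q2' + q3')
1 of the 8 rows is a model.

1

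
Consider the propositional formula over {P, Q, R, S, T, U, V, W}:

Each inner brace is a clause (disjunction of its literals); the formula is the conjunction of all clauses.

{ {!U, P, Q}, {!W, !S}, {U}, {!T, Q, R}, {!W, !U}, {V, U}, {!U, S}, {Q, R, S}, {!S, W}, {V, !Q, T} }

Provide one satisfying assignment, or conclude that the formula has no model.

Unit clause (U) forces U = true.
Unit clause (!W) forces W = false.
Unit clause (S) forces S = true.
That conflicts with the unit clause (!S).

UNSATISFIABLE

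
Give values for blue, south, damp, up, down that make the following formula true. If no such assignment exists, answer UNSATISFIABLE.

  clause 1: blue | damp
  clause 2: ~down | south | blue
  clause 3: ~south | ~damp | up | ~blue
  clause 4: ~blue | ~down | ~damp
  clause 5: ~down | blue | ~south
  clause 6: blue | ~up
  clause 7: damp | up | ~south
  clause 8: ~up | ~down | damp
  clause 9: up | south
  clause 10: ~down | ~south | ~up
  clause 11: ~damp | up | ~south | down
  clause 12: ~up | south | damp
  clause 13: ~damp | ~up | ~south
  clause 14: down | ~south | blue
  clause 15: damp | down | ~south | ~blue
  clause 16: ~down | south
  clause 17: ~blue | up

Try blue = 1.
The clause (up) is unit, so up = 1.
Try down = 0.
Try south = 0.
The clause (damp) is unit, so damp = 1.
Every clause now holds.

blue ↦ 1; south ↦ 0; damp ↦ 1; up ↦ 1; down ↦ 0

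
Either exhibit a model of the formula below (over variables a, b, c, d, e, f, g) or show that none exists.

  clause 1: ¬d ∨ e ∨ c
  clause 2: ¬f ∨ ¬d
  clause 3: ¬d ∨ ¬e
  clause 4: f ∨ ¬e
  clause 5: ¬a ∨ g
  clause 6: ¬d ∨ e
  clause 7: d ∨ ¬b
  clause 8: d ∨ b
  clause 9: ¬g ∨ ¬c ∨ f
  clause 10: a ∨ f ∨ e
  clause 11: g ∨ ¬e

Suppose f = False.
(¬e) alone gives e = False.
(¬d) alone gives d = False.
(¬b) alone gives b = False.
Now (b) is unsatisfied and unit — conflict.
So f must be the other value — set f = True.
(¬d) alone gives d = False.
(¬b) alone gives b = False.
Now (b) is unsatisfied and unit — conflict.
Either choice for f ends in contradiction.

UNSATISFIABLE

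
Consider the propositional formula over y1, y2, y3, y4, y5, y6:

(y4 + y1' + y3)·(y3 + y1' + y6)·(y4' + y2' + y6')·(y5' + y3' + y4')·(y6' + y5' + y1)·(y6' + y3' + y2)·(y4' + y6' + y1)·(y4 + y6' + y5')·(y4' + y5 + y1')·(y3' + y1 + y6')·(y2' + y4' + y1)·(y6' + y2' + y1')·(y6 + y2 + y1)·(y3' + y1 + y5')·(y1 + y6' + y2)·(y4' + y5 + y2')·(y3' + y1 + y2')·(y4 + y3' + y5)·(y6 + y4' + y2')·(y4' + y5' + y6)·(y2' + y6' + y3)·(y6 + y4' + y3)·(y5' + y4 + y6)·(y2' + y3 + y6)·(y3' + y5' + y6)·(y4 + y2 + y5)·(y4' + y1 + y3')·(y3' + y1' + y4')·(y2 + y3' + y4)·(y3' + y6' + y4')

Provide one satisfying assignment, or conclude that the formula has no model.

y1: 1,  y2: 0,  y3: 0,  y4: 1,  y5: 1,  y6: 1

Suppose y4 = 1.
Suppose y2 = 0.
Suppose y5 = 1.
(y3') alone gives y3 = 0.
(y6) alone gives y6 = 1.
(y1) alone gives y1 = 1.
This assignment satisfies each clause.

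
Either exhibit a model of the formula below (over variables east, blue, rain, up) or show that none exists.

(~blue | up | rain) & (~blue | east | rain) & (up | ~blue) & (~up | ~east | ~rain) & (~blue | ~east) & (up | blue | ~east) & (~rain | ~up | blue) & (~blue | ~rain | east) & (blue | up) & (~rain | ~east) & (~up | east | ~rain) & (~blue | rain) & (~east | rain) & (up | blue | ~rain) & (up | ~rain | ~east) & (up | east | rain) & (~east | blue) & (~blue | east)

east: 0; blue: 0; rain: 0; up: 1

Case up = 1:
Case east = 0:
Unit clause (~rain) forces rain = 0.
Unit clause (~blue) forces blue = 0.
Every clause now holds.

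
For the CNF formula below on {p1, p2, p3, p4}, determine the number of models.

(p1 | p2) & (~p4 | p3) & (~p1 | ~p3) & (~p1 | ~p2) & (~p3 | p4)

3

There are 2^4 = 16 truth assignments over (p1, p2, p3, p4).
Check each against the 5 clauses (columns in the order p1, p2, p3, p4):
  F F F F  ✗ fails (p1 | p2)
  F F F T  ✗ fails (p1 | p2)
  F F T F  ✗ fails (p1 | p2)
  F F T T  ✗ fails (p1 | p2)
  F T F F  ✓ satisfies all
  F T F T  ✗ fails (~p4 | p3)
  F T T F  ✗ fails (~p3 | p4)
  F T T T  ✓ satisfies all
  T F F F  ✓ satisfies all
  T F F T  ✗ fails (~p4 | p3)
  T F T F  ✗ fails (~p1 | ~p3)
  T F T T  ✗ fails (~p1 | ~p3)
  T T F F  ✗ fails (~p1 | ~p2)
  T T F T  ✗ fails (~p4 | p3)
  T T T F  ✗ fails (~p1 | ~p3)
  T T T T  ✗ fails (~p1 | ~p3)
3 of the 16 rows are models.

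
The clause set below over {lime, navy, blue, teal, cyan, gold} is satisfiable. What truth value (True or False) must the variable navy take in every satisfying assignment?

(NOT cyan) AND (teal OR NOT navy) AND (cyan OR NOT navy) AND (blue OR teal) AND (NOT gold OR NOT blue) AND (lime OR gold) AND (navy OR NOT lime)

Suppose navy = true.
From the singleton clause (NOT cyan), cyan = false.
Now (cyan) is unsatisfied and unit — conflict.
So every satisfying assignment has navy = False.

False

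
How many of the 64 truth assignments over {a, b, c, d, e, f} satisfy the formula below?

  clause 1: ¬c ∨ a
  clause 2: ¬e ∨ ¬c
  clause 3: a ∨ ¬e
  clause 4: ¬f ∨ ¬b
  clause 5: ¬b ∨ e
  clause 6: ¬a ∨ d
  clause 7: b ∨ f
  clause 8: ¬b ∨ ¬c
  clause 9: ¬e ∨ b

5

There are 2^6 = 64 truth assignments over (a, b, c, d, e, f).
Split on f. With f = True, the clauses containing f are satisfied and ¬f drops from the rest; 4 of the 2^5 = 32 assignments to the other variables satisfy what remains.
With f = False, by the same count on the reduced clause set, 1 assignment works.
Total: 4 + 1 = 5.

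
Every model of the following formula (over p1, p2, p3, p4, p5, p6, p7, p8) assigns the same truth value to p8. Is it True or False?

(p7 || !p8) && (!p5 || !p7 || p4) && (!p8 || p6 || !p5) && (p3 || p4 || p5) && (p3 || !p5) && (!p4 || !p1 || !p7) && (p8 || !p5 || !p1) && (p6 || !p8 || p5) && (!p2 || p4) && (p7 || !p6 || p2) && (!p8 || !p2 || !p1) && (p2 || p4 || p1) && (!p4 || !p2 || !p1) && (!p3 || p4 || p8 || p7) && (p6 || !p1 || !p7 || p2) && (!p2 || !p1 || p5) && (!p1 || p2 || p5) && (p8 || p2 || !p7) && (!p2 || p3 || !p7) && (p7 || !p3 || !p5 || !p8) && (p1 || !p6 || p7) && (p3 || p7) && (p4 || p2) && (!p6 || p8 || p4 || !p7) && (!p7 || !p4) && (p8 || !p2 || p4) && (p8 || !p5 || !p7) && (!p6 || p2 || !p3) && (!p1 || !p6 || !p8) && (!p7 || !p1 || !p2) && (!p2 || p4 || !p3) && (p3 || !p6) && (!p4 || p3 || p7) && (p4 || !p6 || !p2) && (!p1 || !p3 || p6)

Suppose p8 = true.
The clause (p7) is unit, so p7 = true.
The clause (!p4) is unit, so p4 = false.
The clause (!p5) is unit, so p5 = false.
The clause (p3) is unit, so p3 = true.
The clause (p6) is unit, so p6 = true.
The clause (!p2) is unit, so p2 = false.
Now (p2) is unsatisfied and unit — conflict.
So every satisfying assignment has p8 = False.

False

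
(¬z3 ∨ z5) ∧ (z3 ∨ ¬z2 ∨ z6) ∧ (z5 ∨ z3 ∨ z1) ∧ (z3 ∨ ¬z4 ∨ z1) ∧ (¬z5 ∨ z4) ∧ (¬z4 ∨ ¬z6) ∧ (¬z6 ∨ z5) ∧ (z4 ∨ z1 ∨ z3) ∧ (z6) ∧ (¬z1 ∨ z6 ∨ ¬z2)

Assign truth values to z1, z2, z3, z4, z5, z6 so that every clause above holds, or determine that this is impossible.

UNSATISFIABLE

The clause (z6) is unit, so z6 = True.
The clause (¬z4) is unit, so z4 = False.
The clause (¬z5) is unit, so z5 = False.
That conflicts with the unit clause (z5).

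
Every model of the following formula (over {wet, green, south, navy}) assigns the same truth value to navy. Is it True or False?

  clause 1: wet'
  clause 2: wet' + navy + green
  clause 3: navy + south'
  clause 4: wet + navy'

False

Suppose navy = 1.
The clause (wet') is unit, so wet = 0.
But (wet) is also a unit clause — contradiction.
So every satisfying assignment has navy = False.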